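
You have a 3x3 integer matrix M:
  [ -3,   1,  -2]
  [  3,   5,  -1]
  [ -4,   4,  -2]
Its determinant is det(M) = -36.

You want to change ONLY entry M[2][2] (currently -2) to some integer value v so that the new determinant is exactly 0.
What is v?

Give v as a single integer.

Answer: -4

Derivation:
det is linear in entry M[2][2]: det = old_det + (v - -2) * C_22
Cofactor C_22 = -18
Want det = 0: -36 + (v - -2) * -18 = 0
  (v - -2) = 36 / -18 = -2
  v = -2 + (-2) = -4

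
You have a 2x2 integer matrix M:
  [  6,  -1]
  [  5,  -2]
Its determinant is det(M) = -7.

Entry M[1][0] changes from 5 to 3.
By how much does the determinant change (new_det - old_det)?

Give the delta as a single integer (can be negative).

Answer: -2

Derivation:
Cofactor C_10 = 1
Entry delta = 3 - 5 = -2
Det delta = entry_delta * cofactor = -2 * 1 = -2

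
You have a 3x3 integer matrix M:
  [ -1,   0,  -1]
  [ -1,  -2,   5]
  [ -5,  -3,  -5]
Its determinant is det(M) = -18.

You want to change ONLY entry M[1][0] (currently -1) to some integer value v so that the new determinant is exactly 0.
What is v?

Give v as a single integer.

det is linear in entry M[1][0]: det = old_det + (v - -1) * C_10
Cofactor C_10 = 3
Want det = 0: -18 + (v - -1) * 3 = 0
  (v - -1) = 18 / 3 = 6
  v = -1 + (6) = 5

Answer: 5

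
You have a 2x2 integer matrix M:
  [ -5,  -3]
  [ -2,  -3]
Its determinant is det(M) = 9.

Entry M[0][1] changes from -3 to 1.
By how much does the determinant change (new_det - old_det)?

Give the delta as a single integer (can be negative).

Cofactor C_01 = 2
Entry delta = 1 - -3 = 4
Det delta = entry_delta * cofactor = 4 * 2 = 8

Answer: 8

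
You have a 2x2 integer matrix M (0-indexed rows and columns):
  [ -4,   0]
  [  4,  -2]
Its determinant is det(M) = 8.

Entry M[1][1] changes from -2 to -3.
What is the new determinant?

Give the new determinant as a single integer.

Answer: 12

Derivation:
det is linear in row 1: changing M[1][1] by delta changes det by delta * cofactor(1,1).
Cofactor C_11 = (-1)^(1+1) * minor(1,1) = -4
Entry delta = -3 - -2 = -1
Det delta = -1 * -4 = 4
New det = 8 + 4 = 12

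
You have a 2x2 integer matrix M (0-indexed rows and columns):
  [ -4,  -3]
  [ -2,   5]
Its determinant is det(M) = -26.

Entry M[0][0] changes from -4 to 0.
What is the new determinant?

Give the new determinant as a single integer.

det is linear in row 0: changing M[0][0] by delta changes det by delta * cofactor(0,0).
Cofactor C_00 = (-1)^(0+0) * minor(0,0) = 5
Entry delta = 0 - -4 = 4
Det delta = 4 * 5 = 20
New det = -26 + 20 = -6

Answer: -6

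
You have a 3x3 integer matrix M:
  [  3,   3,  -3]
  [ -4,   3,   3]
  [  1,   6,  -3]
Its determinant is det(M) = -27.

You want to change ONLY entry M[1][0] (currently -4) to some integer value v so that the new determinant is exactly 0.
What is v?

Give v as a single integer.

det is linear in entry M[1][0]: det = old_det + (v - -4) * C_10
Cofactor C_10 = -9
Want det = 0: -27 + (v - -4) * -9 = 0
  (v - -4) = 27 / -9 = -3
  v = -4 + (-3) = -7

Answer: -7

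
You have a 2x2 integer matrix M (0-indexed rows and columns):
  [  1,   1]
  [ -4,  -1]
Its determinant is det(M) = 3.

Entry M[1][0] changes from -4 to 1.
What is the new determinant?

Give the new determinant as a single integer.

Answer: -2

Derivation:
det is linear in row 1: changing M[1][0] by delta changes det by delta * cofactor(1,0).
Cofactor C_10 = (-1)^(1+0) * minor(1,0) = -1
Entry delta = 1 - -4 = 5
Det delta = 5 * -1 = -5
New det = 3 + -5 = -2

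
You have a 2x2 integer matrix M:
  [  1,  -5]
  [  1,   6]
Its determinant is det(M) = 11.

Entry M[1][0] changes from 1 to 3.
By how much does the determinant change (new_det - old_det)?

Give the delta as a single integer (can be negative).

Answer: 10

Derivation:
Cofactor C_10 = 5
Entry delta = 3 - 1 = 2
Det delta = entry_delta * cofactor = 2 * 5 = 10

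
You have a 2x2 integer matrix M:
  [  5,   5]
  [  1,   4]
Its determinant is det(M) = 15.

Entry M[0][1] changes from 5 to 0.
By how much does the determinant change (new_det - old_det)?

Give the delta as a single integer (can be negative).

Cofactor C_01 = -1
Entry delta = 0 - 5 = -5
Det delta = entry_delta * cofactor = -5 * -1 = 5

Answer: 5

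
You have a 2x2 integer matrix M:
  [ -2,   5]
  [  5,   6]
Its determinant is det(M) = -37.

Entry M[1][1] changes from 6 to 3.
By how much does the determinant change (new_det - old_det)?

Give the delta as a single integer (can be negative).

Answer: 6

Derivation:
Cofactor C_11 = -2
Entry delta = 3 - 6 = -3
Det delta = entry_delta * cofactor = -3 * -2 = 6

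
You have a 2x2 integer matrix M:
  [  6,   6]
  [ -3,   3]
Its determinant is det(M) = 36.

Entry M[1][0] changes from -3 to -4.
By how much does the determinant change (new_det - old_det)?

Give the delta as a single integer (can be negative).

Answer: 6

Derivation:
Cofactor C_10 = -6
Entry delta = -4 - -3 = -1
Det delta = entry_delta * cofactor = -1 * -6 = 6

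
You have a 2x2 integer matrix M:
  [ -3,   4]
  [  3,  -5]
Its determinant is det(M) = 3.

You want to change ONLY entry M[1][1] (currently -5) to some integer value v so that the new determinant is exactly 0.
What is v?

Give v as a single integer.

Answer: -4

Derivation:
det is linear in entry M[1][1]: det = old_det + (v - -5) * C_11
Cofactor C_11 = -3
Want det = 0: 3 + (v - -5) * -3 = 0
  (v - -5) = -3 / -3 = 1
  v = -5 + (1) = -4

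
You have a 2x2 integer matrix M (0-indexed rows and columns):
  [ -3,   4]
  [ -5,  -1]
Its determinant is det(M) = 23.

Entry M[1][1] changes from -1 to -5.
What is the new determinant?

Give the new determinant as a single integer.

Answer: 35

Derivation:
det is linear in row 1: changing M[1][1] by delta changes det by delta * cofactor(1,1).
Cofactor C_11 = (-1)^(1+1) * minor(1,1) = -3
Entry delta = -5 - -1 = -4
Det delta = -4 * -3 = 12
New det = 23 + 12 = 35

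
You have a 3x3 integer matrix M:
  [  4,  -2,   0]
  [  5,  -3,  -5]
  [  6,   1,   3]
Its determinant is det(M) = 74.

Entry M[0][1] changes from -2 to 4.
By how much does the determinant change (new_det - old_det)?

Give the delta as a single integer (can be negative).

Cofactor C_01 = -45
Entry delta = 4 - -2 = 6
Det delta = entry_delta * cofactor = 6 * -45 = -270

Answer: -270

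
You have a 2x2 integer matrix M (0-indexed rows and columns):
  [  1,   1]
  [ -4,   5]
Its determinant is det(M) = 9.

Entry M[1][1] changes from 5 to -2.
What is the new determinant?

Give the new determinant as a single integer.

Answer: 2

Derivation:
det is linear in row 1: changing M[1][1] by delta changes det by delta * cofactor(1,1).
Cofactor C_11 = (-1)^(1+1) * minor(1,1) = 1
Entry delta = -2 - 5 = -7
Det delta = -7 * 1 = -7
New det = 9 + -7 = 2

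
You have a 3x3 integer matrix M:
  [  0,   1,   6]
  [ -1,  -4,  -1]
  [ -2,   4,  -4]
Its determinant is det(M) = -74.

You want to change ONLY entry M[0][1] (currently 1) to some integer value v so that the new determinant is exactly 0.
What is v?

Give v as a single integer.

Answer: -36

Derivation:
det is linear in entry M[0][1]: det = old_det + (v - 1) * C_01
Cofactor C_01 = -2
Want det = 0: -74 + (v - 1) * -2 = 0
  (v - 1) = 74 / -2 = -37
  v = 1 + (-37) = -36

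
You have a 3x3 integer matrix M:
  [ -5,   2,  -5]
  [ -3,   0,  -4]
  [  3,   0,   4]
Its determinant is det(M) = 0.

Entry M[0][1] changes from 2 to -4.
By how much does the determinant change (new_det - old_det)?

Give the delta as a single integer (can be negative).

Cofactor C_01 = 0
Entry delta = -4 - 2 = -6
Det delta = entry_delta * cofactor = -6 * 0 = 0

Answer: 0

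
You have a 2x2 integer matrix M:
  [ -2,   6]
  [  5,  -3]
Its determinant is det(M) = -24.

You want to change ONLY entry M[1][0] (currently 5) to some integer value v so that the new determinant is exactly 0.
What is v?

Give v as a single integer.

Answer: 1

Derivation:
det is linear in entry M[1][0]: det = old_det + (v - 5) * C_10
Cofactor C_10 = -6
Want det = 0: -24 + (v - 5) * -6 = 0
  (v - 5) = 24 / -6 = -4
  v = 5 + (-4) = 1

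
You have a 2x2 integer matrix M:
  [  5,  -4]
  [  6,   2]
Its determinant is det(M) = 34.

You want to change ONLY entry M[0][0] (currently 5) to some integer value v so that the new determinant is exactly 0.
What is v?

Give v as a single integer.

det is linear in entry M[0][0]: det = old_det + (v - 5) * C_00
Cofactor C_00 = 2
Want det = 0: 34 + (v - 5) * 2 = 0
  (v - 5) = -34 / 2 = -17
  v = 5 + (-17) = -12

Answer: -12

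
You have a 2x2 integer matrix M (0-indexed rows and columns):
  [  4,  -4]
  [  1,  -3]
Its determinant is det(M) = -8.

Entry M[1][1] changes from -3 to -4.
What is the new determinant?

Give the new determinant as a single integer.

det is linear in row 1: changing M[1][1] by delta changes det by delta * cofactor(1,1).
Cofactor C_11 = (-1)^(1+1) * minor(1,1) = 4
Entry delta = -4 - -3 = -1
Det delta = -1 * 4 = -4
New det = -8 + -4 = -12

Answer: -12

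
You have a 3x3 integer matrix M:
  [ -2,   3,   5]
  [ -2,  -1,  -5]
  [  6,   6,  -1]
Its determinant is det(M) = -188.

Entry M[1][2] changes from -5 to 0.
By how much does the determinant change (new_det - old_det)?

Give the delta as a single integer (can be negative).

Cofactor C_12 = 30
Entry delta = 0 - -5 = 5
Det delta = entry_delta * cofactor = 5 * 30 = 150

Answer: 150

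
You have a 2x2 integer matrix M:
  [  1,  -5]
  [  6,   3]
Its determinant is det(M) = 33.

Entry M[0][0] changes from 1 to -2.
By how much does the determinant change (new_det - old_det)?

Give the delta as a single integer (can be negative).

Answer: -9

Derivation:
Cofactor C_00 = 3
Entry delta = -2 - 1 = -3
Det delta = entry_delta * cofactor = -3 * 3 = -9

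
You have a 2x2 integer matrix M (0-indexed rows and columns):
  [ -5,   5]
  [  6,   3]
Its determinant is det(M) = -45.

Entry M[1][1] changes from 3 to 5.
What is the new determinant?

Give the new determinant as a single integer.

det is linear in row 1: changing M[1][1] by delta changes det by delta * cofactor(1,1).
Cofactor C_11 = (-1)^(1+1) * minor(1,1) = -5
Entry delta = 5 - 3 = 2
Det delta = 2 * -5 = -10
New det = -45 + -10 = -55

Answer: -55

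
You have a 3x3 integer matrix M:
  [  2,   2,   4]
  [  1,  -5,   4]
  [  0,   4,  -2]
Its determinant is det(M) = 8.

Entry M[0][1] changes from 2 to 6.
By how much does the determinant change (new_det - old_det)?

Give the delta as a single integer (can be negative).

Cofactor C_01 = 2
Entry delta = 6 - 2 = 4
Det delta = entry_delta * cofactor = 4 * 2 = 8

Answer: 8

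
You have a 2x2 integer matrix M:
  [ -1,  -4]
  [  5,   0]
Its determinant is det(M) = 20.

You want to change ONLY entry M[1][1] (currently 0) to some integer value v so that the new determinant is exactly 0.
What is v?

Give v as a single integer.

Answer: 20

Derivation:
det is linear in entry M[1][1]: det = old_det + (v - 0) * C_11
Cofactor C_11 = -1
Want det = 0: 20 + (v - 0) * -1 = 0
  (v - 0) = -20 / -1 = 20
  v = 0 + (20) = 20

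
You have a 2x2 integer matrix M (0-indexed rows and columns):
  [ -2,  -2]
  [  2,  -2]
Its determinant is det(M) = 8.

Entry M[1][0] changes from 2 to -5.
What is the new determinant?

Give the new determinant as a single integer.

det is linear in row 1: changing M[1][0] by delta changes det by delta * cofactor(1,0).
Cofactor C_10 = (-1)^(1+0) * minor(1,0) = 2
Entry delta = -5 - 2 = -7
Det delta = -7 * 2 = -14
New det = 8 + -14 = -6

Answer: -6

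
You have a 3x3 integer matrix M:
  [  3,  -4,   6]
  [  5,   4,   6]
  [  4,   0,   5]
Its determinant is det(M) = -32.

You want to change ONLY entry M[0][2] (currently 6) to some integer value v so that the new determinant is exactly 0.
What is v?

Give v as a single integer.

Answer: 4

Derivation:
det is linear in entry M[0][2]: det = old_det + (v - 6) * C_02
Cofactor C_02 = -16
Want det = 0: -32 + (v - 6) * -16 = 0
  (v - 6) = 32 / -16 = -2
  v = 6 + (-2) = 4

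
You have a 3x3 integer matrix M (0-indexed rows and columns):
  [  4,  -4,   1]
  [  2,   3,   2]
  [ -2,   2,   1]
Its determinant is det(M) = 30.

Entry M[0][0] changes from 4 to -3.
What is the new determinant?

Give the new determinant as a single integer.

det is linear in row 0: changing M[0][0] by delta changes det by delta * cofactor(0,0).
Cofactor C_00 = (-1)^(0+0) * minor(0,0) = -1
Entry delta = -3 - 4 = -7
Det delta = -7 * -1 = 7
New det = 30 + 7 = 37

Answer: 37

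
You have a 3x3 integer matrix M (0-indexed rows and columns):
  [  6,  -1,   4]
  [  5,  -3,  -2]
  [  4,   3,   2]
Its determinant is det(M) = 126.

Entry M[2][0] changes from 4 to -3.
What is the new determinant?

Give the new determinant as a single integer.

det is linear in row 2: changing M[2][0] by delta changes det by delta * cofactor(2,0).
Cofactor C_20 = (-1)^(2+0) * minor(2,0) = 14
Entry delta = -3 - 4 = -7
Det delta = -7 * 14 = -98
New det = 126 + -98 = 28

Answer: 28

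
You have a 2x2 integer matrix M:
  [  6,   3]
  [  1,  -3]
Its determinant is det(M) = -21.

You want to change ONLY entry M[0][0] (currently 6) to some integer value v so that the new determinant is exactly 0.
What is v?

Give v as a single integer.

det is linear in entry M[0][0]: det = old_det + (v - 6) * C_00
Cofactor C_00 = -3
Want det = 0: -21 + (v - 6) * -3 = 0
  (v - 6) = 21 / -3 = -7
  v = 6 + (-7) = -1

Answer: -1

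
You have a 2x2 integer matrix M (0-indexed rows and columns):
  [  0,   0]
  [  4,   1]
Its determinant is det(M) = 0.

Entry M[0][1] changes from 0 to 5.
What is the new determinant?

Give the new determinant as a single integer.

Answer: -20

Derivation:
det is linear in row 0: changing M[0][1] by delta changes det by delta * cofactor(0,1).
Cofactor C_01 = (-1)^(0+1) * minor(0,1) = -4
Entry delta = 5 - 0 = 5
Det delta = 5 * -4 = -20
New det = 0 + -20 = -20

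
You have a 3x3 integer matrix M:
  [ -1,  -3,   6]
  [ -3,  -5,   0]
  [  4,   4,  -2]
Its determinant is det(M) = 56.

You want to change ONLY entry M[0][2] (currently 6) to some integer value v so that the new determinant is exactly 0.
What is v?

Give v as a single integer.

Answer: -1

Derivation:
det is linear in entry M[0][2]: det = old_det + (v - 6) * C_02
Cofactor C_02 = 8
Want det = 0: 56 + (v - 6) * 8 = 0
  (v - 6) = -56 / 8 = -7
  v = 6 + (-7) = -1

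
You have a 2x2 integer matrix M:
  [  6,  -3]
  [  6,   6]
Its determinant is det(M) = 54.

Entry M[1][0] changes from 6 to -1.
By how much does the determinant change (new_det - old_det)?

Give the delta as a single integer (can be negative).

Cofactor C_10 = 3
Entry delta = -1 - 6 = -7
Det delta = entry_delta * cofactor = -7 * 3 = -21

Answer: -21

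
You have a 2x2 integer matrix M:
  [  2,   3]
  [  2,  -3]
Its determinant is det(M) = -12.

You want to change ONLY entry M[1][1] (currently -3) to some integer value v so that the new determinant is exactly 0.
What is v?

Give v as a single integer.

det is linear in entry M[1][1]: det = old_det + (v - -3) * C_11
Cofactor C_11 = 2
Want det = 0: -12 + (v - -3) * 2 = 0
  (v - -3) = 12 / 2 = 6
  v = -3 + (6) = 3

Answer: 3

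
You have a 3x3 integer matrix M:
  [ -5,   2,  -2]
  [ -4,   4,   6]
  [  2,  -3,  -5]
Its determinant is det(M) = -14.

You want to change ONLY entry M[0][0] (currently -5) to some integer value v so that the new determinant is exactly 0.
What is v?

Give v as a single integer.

det is linear in entry M[0][0]: det = old_det + (v - -5) * C_00
Cofactor C_00 = -2
Want det = 0: -14 + (v - -5) * -2 = 0
  (v - -5) = 14 / -2 = -7
  v = -5 + (-7) = -12

Answer: -12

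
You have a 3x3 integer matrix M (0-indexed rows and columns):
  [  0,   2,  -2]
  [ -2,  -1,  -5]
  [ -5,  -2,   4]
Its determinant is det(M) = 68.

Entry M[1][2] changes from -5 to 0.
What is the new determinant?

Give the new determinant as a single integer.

Answer: 18

Derivation:
det is linear in row 1: changing M[1][2] by delta changes det by delta * cofactor(1,2).
Cofactor C_12 = (-1)^(1+2) * minor(1,2) = -10
Entry delta = 0 - -5 = 5
Det delta = 5 * -10 = -50
New det = 68 + -50 = 18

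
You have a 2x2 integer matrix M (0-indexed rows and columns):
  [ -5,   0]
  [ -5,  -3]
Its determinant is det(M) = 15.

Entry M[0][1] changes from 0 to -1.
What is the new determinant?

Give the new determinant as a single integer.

det is linear in row 0: changing M[0][1] by delta changes det by delta * cofactor(0,1).
Cofactor C_01 = (-1)^(0+1) * minor(0,1) = 5
Entry delta = -1 - 0 = -1
Det delta = -1 * 5 = -5
New det = 15 + -5 = 10

Answer: 10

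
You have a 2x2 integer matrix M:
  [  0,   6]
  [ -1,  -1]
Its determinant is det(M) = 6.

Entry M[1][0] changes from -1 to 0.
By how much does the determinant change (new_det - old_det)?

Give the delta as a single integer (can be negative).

Answer: -6

Derivation:
Cofactor C_10 = -6
Entry delta = 0 - -1 = 1
Det delta = entry_delta * cofactor = 1 * -6 = -6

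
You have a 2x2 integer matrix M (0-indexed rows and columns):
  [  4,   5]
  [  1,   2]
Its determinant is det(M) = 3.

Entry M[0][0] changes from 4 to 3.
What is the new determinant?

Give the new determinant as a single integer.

det is linear in row 0: changing M[0][0] by delta changes det by delta * cofactor(0,0).
Cofactor C_00 = (-1)^(0+0) * minor(0,0) = 2
Entry delta = 3 - 4 = -1
Det delta = -1 * 2 = -2
New det = 3 + -2 = 1

Answer: 1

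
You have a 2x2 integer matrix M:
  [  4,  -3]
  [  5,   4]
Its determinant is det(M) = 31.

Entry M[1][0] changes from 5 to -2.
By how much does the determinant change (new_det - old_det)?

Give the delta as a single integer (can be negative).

Cofactor C_10 = 3
Entry delta = -2 - 5 = -7
Det delta = entry_delta * cofactor = -7 * 3 = -21

Answer: -21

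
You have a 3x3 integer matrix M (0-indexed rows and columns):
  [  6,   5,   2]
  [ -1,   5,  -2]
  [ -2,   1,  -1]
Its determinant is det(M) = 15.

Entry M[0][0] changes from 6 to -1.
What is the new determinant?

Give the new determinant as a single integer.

det is linear in row 0: changing M[0][0] by delta changes det by delta * cofactor(0,0).
Cofactor C_00 = (-1)^(0+0) * minor(0,0) = -3
Entry delta = -1 - 6 = -7
Det delta = -7 * -3 = 21
New det = 15 + 21 = 36

Answer: 36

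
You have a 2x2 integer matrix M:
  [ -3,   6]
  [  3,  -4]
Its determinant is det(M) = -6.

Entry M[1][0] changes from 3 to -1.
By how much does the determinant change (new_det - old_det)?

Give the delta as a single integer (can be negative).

Cofactor C_10 = -6
Entry delta = -1 - 3 = -4
Det delta = entry_delta * cofactor = -4 * -6 = 24

Answer: 24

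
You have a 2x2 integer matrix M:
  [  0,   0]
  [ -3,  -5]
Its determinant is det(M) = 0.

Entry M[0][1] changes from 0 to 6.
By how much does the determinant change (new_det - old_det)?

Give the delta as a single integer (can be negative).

Cofactor C_01 = 3
Entry delta = 6 - 0 = 6
Det delta = entry_delta * cofactor = 6 * 3 = 18

Answer: 18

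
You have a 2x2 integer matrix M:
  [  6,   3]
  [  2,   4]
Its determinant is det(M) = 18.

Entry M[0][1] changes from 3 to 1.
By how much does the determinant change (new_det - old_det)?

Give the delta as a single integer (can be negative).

Answer: 4

Derivation:
Cofactor C_01 = -2
Entry delta = 1 - 3 = -2
Det delta = entry_delta * cofactor = -2 * -2 = 4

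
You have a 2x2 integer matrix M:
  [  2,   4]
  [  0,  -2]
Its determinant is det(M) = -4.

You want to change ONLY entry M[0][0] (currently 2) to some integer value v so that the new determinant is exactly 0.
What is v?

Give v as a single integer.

Answer: 0

Derivation:
det is linear in entry M[0][0]: det = old_det + (v - 2) * C_00
Cofactor C_00 = -2
Want det = 0: -4 + (v - 2) * -2 = 0
  (v - 2) = 4 / -2 = -2
  v = 2 + (-2) = 0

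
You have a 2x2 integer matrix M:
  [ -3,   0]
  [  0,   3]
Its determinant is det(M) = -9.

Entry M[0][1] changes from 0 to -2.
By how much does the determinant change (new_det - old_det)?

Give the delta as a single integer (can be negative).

Cofactor C_01 = 0
Entry delta = -2 - 0 = -2
Det delta = entry_delta * cofactor = -2 * 0 = 0

Answer: 0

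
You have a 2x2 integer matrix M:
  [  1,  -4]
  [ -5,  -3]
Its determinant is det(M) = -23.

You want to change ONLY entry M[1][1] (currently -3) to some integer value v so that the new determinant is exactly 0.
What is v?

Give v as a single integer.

det is linear in entry M[1][1]: det = old_det + (v - -3) * C_11
Cofactor C_11 = 1
Want det = 0: -23 + (v - -3) * 1 = 0
  (v - -3) = 23 / 1 = 23
  v = -3 + (23) = 20

Answer: 20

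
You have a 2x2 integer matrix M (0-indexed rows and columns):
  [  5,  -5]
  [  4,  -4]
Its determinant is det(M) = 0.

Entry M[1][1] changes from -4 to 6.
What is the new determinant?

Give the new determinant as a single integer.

det is linear in row 1: changing M[1][1] by delta changes det by delta * cofactor(1,1).
Cofactor C_11 = (-1)^(1+1) * minor(1,1) = 5
Entry delta = 6 - -4 = 10
Det delta = 10 * 5 = 50
New det = 0 + 50 = 50

Answer: 50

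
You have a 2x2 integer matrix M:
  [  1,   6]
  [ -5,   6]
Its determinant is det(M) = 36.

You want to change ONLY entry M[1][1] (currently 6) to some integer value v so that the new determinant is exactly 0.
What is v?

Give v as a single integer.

det is linear in entry M[1][1]: det = old_det + (v - 6) * C_11
Cofactor C_11 = 1
Want det = 0: 36 + (v - 6) * 1 = 0
  (v - 6) = -36 / 1 = -36
  v = 6 + (-36) = -30

Answer: -30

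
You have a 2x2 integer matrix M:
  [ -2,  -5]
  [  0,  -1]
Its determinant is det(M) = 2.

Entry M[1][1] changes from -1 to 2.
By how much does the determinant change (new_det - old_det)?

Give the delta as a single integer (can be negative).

Answer: -6

Derivation:
Cofactor C_11 = -2
Entry delta = 2 - -1 = 3
Det delta = entry_delta * cofactor = 3 * -2 = -6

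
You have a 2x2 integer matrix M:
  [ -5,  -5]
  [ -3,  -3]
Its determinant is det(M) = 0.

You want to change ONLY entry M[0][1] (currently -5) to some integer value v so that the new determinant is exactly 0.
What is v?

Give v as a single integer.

det is linear in entry M[0][1]: det = old_det + (v - -5) * C_01
Cofactor C_01 = 3
Want det = 0: 0 + (v - -5) * 3 = 0
  (v - -5) = 0 / 3 = 0
  v = -5 + (0) = -5

Answer: -5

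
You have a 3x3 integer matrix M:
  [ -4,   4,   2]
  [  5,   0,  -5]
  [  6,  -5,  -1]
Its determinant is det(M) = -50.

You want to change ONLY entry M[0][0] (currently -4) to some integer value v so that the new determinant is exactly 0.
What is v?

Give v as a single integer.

Answer: -6

Derivation:
det is linear in entry M[0][0]: det = old_det + (v - -4) * C_00
Cofactor C_00 = -25
Want det = 0: -50 + (v - -4) * -25 = 0
  (v - -4) = 50 / -25 = -2
  v = -4 + (-2) = -6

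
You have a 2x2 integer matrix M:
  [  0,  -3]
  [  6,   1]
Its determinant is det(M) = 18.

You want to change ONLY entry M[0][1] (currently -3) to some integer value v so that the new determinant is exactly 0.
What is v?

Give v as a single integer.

det is linear in entry M[0][1]: det = old_det + (v - -3) * C_01
Cofactor C_01 = -6
Want det = 0: 18 + (v - -3) * -6 = 0
  (v - -3) = -18 / -6 = 3
  v = -3 + (3) = 0

Answer: 0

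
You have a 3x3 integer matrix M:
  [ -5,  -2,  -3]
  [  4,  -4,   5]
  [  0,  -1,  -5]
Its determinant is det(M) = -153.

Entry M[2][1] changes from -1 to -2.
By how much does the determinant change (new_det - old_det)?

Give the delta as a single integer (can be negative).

Answer: -13

Derivation:
Cofactor C_21 = 13
Entry delta = -2 - -1 = -1
Det delta = entry_delta * cofactor = -1 * 13 = -13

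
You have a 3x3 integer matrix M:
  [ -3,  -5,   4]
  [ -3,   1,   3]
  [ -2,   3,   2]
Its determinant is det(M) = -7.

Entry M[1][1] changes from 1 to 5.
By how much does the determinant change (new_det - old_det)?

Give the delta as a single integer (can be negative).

Answer: 8

Derivation:
Cofactor C_11 = 2
Entry delta = 5 - 1 = 4
Det delta = entry_delta * cofactor = 4 * 2 = 8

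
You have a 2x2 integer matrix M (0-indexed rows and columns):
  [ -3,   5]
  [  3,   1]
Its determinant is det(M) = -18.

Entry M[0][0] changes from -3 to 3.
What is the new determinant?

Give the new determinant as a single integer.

Answer: -12

Derivation:
det is linear in row 0: changing M[0][0] by delta changes det by delta * cofactor(0,0).
Cofactor C_00 = (-1)^(0+0) * minor(0,0) = 1
Entry delta = 3 - -3 = 6
Det delta = 6 * 1 = 6
New det = -18 + 6 = -12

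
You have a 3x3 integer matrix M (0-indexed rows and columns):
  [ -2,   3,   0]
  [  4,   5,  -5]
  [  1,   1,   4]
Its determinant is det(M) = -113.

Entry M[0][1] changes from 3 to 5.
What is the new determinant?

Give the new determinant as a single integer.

det is linear in row 0: changing M[0][1] by delta changes det by delta * cofactor(0,1).
Cofactor C_01 = (-1)^(0+1) * minor(0,1) = -21
Entry delta = 5 - 3 = 2
Det delta = 2 * -21 = -42
New det = -113 + -42 = -155

Answer: -155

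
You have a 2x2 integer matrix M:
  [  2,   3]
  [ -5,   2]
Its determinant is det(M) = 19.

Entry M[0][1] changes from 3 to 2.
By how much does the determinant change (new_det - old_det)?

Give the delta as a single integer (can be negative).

Answer: -5

Derivation:
Cofactor C_01 = 5
Entry delta = 2 - 3 = -1
Det delta = entry_delta * cofactor = -1 * 5 = -5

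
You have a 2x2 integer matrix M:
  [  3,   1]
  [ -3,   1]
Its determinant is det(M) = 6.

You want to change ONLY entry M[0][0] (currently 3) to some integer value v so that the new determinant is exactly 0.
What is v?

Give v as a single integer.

det is linear in entry M[0][0]: det = old_det + (v - 3) * C_00
Cofactor C_00 = 1
Want det = 0: 6 + (v - 3) * 1 = 0
  (v - 3) = -6 / 1 = -6
  v = 3 + (-6) = -3

Answer: -3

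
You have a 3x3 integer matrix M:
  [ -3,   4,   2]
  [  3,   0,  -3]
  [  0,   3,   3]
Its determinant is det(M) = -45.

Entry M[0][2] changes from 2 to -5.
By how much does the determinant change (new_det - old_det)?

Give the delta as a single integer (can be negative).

Cofactor C_02 = 9
Entry delta = -5 - 2 = -7
Det delta = entry_delta * cofactor = -7 * 9 = -63

Answer: -63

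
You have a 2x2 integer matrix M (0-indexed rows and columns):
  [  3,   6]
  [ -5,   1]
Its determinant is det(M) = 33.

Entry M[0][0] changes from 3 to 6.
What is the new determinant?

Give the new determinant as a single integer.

Answer: 36

Derivation:
det is linear in row 0: changing M[0][0] by delta changes det by delta * cofactor(0,0).
Cofactor C_00 = (-1)^(0+0) * minor(0,0) = 1
Entry delta = 6 - 3 = 3
Det delta = 3 * 1 = 3
New det = 33 + 3 = 36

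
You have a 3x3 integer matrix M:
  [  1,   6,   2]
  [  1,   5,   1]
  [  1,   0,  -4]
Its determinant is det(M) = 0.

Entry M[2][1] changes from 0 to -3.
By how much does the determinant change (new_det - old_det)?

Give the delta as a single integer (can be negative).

Cofactor C_21 = 1
Entry delta = -3 - 0 = -3
Det delta = entry_delta * cofactor = -3 * 1 = -3

Answer: -3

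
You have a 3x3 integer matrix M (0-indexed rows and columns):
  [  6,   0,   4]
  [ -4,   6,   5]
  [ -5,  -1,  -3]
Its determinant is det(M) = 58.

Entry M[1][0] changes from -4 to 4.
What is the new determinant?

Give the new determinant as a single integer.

det is linear in row 1: changing M[1][0] by delta changes det by delta * cofactor(1,0).
Cofactor C_10 = (-1)^(1+0) * minor(1,0) = -4
Entry delta = 4 - -4 = 8
Det delta = 8 * -4 = -32
New det = 58 + -32 = 26

Answer: 26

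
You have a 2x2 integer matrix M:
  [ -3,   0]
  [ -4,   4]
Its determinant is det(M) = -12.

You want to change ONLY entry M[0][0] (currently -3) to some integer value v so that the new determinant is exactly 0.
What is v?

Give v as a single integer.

det is linear in entry M[0][0]: det = old_det + (v - -3) * C_00
Cofactor C_00 = 4
Want det = 0: -12 + (v - -3) * 4 = 0
  (v - -3) = 12 / 4 = 3
  v = -3 + (3) = 0

Answer: 0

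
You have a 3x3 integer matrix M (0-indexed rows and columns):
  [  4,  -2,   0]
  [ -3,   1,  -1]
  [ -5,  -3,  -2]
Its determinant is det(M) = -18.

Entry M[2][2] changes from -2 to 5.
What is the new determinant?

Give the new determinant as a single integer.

Answer: -32

Derivation:
det is linear in row 2: changing M[2][2] by delta changes det by delta * cofactor(2,2).
Cofactor C_22 = (-1)^(2+2) * minor(2,2) = -2
Entry delta = 5 - -2 = 7
Det delta = 7 * -2 = -14
New det = -18 + -14 = -32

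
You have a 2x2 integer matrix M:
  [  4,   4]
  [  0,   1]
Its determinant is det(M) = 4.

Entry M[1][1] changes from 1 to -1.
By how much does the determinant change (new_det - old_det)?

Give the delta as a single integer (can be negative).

Cofactor C_11 = 4
Entry delta = -1 - 1 = -2
Det delta = entry_delta * cofactor = -2 * 4 = -8

Answer: -8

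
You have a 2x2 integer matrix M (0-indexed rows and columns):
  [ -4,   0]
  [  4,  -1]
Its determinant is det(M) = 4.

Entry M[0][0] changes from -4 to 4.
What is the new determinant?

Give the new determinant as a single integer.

det is linear in row 0: changing M[0][0] by delta changes det by delta * cofactor(0,0).
Cofactor C_00 = (-1)^(0+0) * minor(0,0) = -1
Entry delta = 4 - -4 = 8
Det delta = 8 * -1 = -8
New det = 4 + -8 = -4

Answer: -4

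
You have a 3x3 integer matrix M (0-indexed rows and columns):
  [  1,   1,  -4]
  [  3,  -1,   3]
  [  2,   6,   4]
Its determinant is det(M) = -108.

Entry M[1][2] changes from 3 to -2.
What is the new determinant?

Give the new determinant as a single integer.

det is linear in row 1: changing M[1][2] by delta changes det by delta * cofactor(1,2).
Cofactor C_12 = (-1)^(1+2) * minor(1,2) = -4
Entry delta = -2 - 3 = -5
Det delta = -5 * -4 = 20
New det = -108 + 20 = -88

Answer: -88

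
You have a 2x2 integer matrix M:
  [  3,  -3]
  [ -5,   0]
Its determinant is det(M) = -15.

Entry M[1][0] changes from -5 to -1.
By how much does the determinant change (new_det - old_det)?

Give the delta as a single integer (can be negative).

Answer: 12

Derivation:
Cofactor C_10 = 3
Entry delta = -1 - -5 = 4
Det delta = entry_delta * cofactor = 4 * 3 = 12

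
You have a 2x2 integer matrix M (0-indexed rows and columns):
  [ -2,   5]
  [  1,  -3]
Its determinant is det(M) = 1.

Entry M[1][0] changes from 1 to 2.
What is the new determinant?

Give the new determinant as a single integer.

det is linear in row 1: changing M[1][0] by delta changes det by delta * cofactor(1,0).
Cofactor C_10 = (-1)^(1+0) * minor(1,0) = -5
Entry delta = 2 - 1 = 1
Det delta = 1 * -5 = -5
New det = 1 + -5 = -4

Answer: -4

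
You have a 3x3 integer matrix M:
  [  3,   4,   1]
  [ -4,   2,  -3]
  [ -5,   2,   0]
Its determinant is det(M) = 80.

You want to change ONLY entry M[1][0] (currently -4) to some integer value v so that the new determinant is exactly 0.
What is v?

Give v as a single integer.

det is linear in entry M[1][0]: det = old_det + (v - -4) * C_10
Cofactor C_10 = 2
Want det = 0: 80 + (v - -4) * 2 = 0
  (v - -4) = -80 / 2 = -40
  v = -4 + (-40) = -44

Answer: -44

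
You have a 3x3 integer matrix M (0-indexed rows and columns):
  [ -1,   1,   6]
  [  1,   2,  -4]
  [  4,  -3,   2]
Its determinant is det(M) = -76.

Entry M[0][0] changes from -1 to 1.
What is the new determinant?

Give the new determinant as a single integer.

Answer: -92

Derivation:
det is linear in row 0: changing M[0][0] by delta changes det by delta * cofactor(0,0).
Cofactor C_00 = (-1)^(0+0) * minor(0,0) = -8
Entry delta = 1 - -1 = 2
Det delta = 2 * -8 = -16
New det = -76 + -16 = -92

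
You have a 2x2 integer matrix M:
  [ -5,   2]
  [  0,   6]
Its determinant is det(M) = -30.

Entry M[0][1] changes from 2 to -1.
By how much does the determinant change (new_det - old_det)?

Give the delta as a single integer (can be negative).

Answer: 0

Derivation:
Cofactor C_01 = 0
Entry delta = -1 - 2 = -3
Det delta = entry_delta * cofactor = -3 * 0 = 0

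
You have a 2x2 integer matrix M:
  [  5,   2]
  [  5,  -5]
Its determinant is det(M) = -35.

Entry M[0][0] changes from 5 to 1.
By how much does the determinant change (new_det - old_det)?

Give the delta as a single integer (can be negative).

Cofactor C_00 = -5
Entry delta = 1 - 5 = -4
Det delta = entry_delta * cofactor = -4 * -5 = 20

Answer: 20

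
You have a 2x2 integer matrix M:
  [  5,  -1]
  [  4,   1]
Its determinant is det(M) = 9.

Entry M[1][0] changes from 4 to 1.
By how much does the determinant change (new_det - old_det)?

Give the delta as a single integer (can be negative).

Cofactor C_10 = 1
Entry delta = 1 - 4 = -3
Det delta = entry_delta * cofactor = -3 * 1 = -3

Answer: -3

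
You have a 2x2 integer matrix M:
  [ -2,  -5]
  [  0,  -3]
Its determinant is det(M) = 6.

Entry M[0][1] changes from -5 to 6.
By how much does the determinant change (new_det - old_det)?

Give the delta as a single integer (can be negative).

Cofactor C_01 = 0
Entry delta = 6 - -5 = 11
Det delta = entry_delta * cofactor = 11 * 0 = 0

Answer: 0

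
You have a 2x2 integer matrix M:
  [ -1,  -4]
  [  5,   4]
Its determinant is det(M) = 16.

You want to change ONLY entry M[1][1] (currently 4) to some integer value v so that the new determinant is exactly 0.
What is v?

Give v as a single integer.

det is linear in entry M[1][1]: det = old_det + (v - 4) * C_11
Cofactor C_11 = -1
Want det = 0: 16 + (v - 4) * -1 = 0
  (v - 4) = -16 / -1 = 16
  v = 4 + (16) = 20

Answer: 20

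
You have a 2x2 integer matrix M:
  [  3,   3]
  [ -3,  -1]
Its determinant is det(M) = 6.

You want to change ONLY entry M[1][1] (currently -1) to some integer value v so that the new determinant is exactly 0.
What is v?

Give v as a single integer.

Answer: -3

Derivation:
det is linear in entry M[1][1]: det = old_det + (v - -1) * C_11
Cofactor C_11 = 3
Want det = 0: 6 + (v - -1) * 3 = 0
  (v - -1) = -6 / 3 = -2
  v = -1 + (-2) = -3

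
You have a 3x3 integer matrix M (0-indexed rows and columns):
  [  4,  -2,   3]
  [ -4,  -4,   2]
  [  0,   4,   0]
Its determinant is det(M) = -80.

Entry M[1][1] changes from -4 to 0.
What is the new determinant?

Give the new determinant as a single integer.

det is linear in row 1: changing M[1][1] by delta changes det by delta * cofactor(1,1).
Cofactor C_11 = (-1)^(1+1) * minor(1,1) = 0
Entry delta = 0 - -4 = 4
Det delta = 4 * 0 = 0
New det = -80 + 0 = -80

Answer: -80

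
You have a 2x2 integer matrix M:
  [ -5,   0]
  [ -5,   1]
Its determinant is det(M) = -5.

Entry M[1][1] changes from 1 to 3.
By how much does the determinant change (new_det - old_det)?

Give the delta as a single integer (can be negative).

Answer: -10

Derivation:
Cofactor C_11 = -5
Entry delta = 3 - 1 = 2
Det delta = entry_delta * cofactor = 2 * -5 = -10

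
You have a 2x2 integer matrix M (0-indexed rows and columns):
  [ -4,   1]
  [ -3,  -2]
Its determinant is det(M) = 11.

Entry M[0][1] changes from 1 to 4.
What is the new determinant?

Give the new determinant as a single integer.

Answer: 20

Derivation:
det is linear in row 0: changing M[0][1] by delta changes det by delta * cofactor(0,1).
Cofactor C_01 = (-1)^(0+1) * minor(0,1) = 3
Entry delta = 4 - 1 = 3
Det delta = 3 * 3 = 9
New det = 11 + 9 = 20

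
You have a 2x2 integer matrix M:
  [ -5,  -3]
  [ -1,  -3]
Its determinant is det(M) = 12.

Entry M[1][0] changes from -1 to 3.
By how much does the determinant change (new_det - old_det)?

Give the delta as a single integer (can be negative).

Answer: 12

Derivation:
Cofactor C_10 = 3
Entry delta = 3 - -1 = 4
Det delta = entry_delta * cofactor = 4 * 3 = 12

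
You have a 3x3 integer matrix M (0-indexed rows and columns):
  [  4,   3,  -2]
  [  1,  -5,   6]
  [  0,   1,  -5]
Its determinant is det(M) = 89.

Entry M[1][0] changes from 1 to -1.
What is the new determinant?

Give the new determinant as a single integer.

Answer: 63

Derivation:
det is linear in row 1: changing M[1][0] by delta changes det by delta * cofactor(1,0).
Cofactor C_10 = (-1)^(1+0) * minor(1,0) = 13
Entry delta = -1 - 1 = -2
Det delta = -2 * 13 = -26
New det = 89 + -26 = 63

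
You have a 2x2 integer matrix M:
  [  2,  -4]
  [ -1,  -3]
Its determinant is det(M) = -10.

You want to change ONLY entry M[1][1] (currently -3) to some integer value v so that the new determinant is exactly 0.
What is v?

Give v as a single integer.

Answer: 2

Derivation:
det is linear in entry M[1][1]: det = old_det + (v - -3) * C_11
Cofactor C_11 = 2
Want det = 0: -10 + (v - -3) * 2 = 0
  (v - -3) = 10 / 2 = 5
  v = -3 + (5) = 2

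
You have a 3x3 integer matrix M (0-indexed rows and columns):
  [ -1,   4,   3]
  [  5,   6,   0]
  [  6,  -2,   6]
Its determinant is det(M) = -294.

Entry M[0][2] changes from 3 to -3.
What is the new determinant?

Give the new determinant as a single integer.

Answer: -18

Derivation:
det is linear in row 0: changing M[0][2] by delta changes det by delta * cofactor(0,2).
Cofactor C_02 = (-1)^(0+2) * minor(0,2) = -46
Entry delta = -3 - 3 = -6
Det delta = -6 * -46 = 276
New det = -294 + 276 = -18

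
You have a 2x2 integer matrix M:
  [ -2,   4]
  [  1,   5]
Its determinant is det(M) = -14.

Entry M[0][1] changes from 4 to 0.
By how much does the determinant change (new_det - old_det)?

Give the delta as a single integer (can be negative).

Cofactor C_01 = -1
Entry delta = 0 - 4 = -4
Det delta = entry_delta * cofactor = -4 * -1 = 4

Answer: 4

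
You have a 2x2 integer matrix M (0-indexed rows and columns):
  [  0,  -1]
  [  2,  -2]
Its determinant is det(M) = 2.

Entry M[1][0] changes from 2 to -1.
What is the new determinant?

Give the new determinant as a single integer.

Answer: -1

Derivation:
det is linear in row 1: changing M[1][0] by delta changes det by delta * cofactor(1,0).
Cofactor C_10 = (-1)^(1+0) * minor(1,0) = 1
Entry delta = -1 - 2 = -3
Det delta = -3 * 1 = -3
New det = 2 + -3 = -1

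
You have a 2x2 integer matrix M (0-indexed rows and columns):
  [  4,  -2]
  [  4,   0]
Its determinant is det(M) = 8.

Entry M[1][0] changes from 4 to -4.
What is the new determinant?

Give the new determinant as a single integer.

Answer: -8

Derivation:
det is linear in row 1: changing M[1][0] by delta changes det by delta * cofactor(1,0).
Cofactor C_10 = (-1)^(1+0) * minor(1,0) = 2
Entry delta = -4 - 4 = -8
Det delta = -8 * 2 = -16
New det = 8 + -16 = -8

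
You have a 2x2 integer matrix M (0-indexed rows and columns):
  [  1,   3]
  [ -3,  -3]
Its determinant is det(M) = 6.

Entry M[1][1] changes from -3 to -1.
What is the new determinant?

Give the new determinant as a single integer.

det is linear in row 1: changing M[1][1] by delta changes det by delta * cofactor(1,1).
Cofactor C_11 = (-1)^(1+1) * minor(1,1) = 1
Entry delta = -1 - -3 = 2
Det delta = 2 * 1 = 2
New det = 6 + 2 = 8

Answer: 8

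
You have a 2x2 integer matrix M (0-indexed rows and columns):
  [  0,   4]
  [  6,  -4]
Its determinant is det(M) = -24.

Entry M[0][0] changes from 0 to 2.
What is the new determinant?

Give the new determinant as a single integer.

Answer: -32

Derivation:
det is linear in row 0: changing M[0][0] by delta changes det by delta * cofactor(0,0).
Cofactor C_00 = (-1)^(0+0) * minor(0,0) = -4
Entry delta = 2 - 0 = 2
Det delta = 2 * -4 = -8
New det = -24 + -8 = -32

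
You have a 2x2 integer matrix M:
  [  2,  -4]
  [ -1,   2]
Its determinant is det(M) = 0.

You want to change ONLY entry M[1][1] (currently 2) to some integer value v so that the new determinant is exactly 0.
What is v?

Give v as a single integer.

Answer: 2

Derivation:
det is linear in entry M[1][1]: det = old_det + (v - 2) * C_11
Cofactor C_11 = 2
Want det = 0: 0 + (v - 2) * 2 = 0
  (v - 2) = 0 / 2 = 0
  v = 2 + (0) = 2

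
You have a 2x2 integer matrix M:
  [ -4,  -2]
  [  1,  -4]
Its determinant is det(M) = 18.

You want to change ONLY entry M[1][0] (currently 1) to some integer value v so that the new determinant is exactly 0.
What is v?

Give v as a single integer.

Answer: -8

Derivation:
det is linear in entry M[1][0]: det = old_det + (v - 1) * C_10
Cofactor C_10 = 2
Want det = 0: 18 + (v - 1) * 2 = 0
  (v - 1) = -18 / 2 = -9
  v = 1 + (-9) = -8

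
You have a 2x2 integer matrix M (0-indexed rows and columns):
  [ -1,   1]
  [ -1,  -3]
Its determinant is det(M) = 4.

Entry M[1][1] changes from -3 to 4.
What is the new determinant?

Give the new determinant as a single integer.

det is linear in row 1: changing M[1][1] by delta changes det by delta * cofactor(1,1).
Cofactor C_11 = (-1)^(1+1) * minor(1,1) = -1
Entry delta = 4 - -3 = 7
Det delta = 7 * -1 = -7
New det = 4 + -7 = -3

Answer: -3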